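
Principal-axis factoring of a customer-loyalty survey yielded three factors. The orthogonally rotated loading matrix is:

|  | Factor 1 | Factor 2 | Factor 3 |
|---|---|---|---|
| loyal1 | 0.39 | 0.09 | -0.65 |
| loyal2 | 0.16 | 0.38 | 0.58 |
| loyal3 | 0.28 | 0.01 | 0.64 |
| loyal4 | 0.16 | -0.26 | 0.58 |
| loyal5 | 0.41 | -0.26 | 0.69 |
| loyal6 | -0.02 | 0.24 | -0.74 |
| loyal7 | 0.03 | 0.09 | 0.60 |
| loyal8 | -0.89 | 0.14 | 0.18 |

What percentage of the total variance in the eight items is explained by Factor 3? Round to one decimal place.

SS loadings for Factor 3 = (-0.65)² + 0.58² + 0.64² + 0.58² + 0.69² + (-0.74)² + 0.60² + 0.18² = 2.9210
With 8 standardized items, total variance = 8. Proportion = 2.9210/8 = 0.3651 → 36.51%.

36.5%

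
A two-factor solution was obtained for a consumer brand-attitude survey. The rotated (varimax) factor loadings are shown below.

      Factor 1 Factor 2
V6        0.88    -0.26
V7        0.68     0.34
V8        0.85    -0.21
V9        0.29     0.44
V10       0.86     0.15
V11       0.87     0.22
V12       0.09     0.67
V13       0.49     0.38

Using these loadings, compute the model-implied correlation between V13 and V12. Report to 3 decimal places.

0.299

r̂ = Σ λ_i·λ_j across factors = (0.49)(0.09) + (0.38)(0.67)
  = +0.0441 +0.2546 = 0.2987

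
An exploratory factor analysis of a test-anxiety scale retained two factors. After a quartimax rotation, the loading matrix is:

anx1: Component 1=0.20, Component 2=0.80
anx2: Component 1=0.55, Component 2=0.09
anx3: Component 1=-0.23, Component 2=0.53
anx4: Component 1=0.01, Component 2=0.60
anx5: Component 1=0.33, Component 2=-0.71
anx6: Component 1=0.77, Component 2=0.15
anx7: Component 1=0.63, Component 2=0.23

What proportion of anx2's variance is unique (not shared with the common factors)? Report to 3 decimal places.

0.689

h² = 0.55² + 0.09² = 0.3025 + 0.0081 = 0.3106
Uniqueness u² = 1 − h² = 1 − 0.3106 = 0.6894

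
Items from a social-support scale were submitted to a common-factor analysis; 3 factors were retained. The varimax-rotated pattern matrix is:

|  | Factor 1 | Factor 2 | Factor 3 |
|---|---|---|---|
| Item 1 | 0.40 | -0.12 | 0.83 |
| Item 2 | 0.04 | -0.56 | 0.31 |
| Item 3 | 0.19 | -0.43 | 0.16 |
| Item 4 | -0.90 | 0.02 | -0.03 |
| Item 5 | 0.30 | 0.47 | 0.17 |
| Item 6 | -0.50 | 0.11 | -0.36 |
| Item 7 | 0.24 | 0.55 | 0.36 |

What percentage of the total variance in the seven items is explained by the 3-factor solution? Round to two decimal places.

50.77%

Communalities: 0.8633, 0.4113, 0.2466, 0.8113, 0.3398, 0.3917, 0.4897; Σh² = 3.5537.
Total variance with 7 standardized items is 7, so the solution explains 3.5537/7 = 0.5077 = 50.77%.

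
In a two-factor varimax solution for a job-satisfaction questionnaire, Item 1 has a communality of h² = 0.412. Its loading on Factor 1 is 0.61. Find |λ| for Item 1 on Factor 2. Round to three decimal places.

Under orthogonal rotation h² = Σλ², so λ_Factor 2² = h² − (0.3721) = 0.412 − 0.3721 = 0.0399.
|λ| = √0.0399 = 0.1997.

0.200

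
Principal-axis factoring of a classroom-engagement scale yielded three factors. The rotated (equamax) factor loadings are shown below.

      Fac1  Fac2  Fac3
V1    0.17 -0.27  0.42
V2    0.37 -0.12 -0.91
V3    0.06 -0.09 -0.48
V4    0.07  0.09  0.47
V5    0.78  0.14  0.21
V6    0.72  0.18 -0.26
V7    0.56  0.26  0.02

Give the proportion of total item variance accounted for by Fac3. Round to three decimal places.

SS loadings for Fac3 = 0.42² + (-0.91)² + (-0.48)² + 0.47² + 0.21² + (-0.26)² + 0.02² = 1.5679
Proportion of variance = 1.5679 / 7 = 0.2240.

0.224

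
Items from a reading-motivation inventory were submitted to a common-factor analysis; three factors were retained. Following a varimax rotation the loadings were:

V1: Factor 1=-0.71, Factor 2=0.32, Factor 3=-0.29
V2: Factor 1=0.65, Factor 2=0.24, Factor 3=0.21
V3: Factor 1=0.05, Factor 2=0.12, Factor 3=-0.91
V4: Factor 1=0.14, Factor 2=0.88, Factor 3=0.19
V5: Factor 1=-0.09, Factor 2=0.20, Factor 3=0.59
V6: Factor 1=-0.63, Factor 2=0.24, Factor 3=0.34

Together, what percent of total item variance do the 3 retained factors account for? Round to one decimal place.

64.3%

Communalities: 0.6906, 0.5242, 0.8450, 0.8301, 0.3962, 0.5701; Σh² = 3.8562.
Total variance with 6 standardized items is 6, so the solution explains 3.8562/6 = 0.6427 = 64.27%.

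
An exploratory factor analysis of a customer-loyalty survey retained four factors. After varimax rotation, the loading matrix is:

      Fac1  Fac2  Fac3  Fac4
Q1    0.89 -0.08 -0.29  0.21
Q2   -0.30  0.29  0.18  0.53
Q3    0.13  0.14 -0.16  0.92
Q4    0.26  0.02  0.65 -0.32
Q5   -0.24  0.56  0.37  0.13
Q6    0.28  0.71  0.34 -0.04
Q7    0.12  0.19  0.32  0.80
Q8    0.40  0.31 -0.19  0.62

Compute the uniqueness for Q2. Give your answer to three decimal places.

h² = (-0.30)² + 0.29² + 0.18² + 0.53² = 0.0900 + 0.0841 + 0.0324 + 0.2809 = 0.4874
Uniqueness u² = 1 − h² = 1 − 0.4874 = 0.5126

0.513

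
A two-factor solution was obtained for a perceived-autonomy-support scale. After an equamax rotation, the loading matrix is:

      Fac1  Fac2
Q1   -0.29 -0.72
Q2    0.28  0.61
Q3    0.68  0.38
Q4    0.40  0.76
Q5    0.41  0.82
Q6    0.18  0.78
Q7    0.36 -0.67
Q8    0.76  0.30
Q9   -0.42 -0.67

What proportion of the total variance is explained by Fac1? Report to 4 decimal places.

0.2077

SS loadings for Fac1 = (-0.29)² + 0.28² + 0.68² + 0.40² + 0.41² + 0.18² + 0.36² + 0.76² + (-0.42)² = 1.8690
Proportion of variance = 1.8690 / 9 = 0.2077.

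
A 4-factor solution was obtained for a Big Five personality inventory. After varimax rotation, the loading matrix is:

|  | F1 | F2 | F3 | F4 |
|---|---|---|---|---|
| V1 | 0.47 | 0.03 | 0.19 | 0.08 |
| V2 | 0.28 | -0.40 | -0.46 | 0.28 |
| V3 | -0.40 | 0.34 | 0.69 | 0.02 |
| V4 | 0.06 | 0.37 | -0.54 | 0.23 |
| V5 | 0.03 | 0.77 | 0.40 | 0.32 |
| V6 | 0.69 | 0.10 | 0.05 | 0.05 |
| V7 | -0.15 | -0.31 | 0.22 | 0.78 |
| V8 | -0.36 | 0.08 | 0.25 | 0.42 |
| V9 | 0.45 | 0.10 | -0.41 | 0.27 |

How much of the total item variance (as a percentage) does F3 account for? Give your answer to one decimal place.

SS loadings for F3 = 0.19² + (-0.46)² + 0.69² + (-0.54)² + 0.40² + 0.05² + 0.22² + 0.25² + (-0.41)² = 1.4569
With 9 standardized items, total variance = 9. Proportion = 1.4569/9 = 0.1619 → 16.19%.

16.2%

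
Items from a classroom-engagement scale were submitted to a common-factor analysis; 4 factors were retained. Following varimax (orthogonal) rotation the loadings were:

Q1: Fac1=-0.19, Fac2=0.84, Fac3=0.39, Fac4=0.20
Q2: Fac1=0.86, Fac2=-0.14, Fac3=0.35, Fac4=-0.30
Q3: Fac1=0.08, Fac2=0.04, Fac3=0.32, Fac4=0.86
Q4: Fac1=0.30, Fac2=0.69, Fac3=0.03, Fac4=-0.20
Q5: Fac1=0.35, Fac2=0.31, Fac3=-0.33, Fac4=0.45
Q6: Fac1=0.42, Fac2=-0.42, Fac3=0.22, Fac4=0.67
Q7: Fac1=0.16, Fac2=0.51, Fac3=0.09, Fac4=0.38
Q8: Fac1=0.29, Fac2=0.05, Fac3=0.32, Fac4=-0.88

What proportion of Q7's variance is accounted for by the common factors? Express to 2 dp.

0.44

h² = 0.16² + 0.51² + 0.09² + 0.38² = 0.0256 + 0.2601 + 0.0081 + 0.1444 = 0.4382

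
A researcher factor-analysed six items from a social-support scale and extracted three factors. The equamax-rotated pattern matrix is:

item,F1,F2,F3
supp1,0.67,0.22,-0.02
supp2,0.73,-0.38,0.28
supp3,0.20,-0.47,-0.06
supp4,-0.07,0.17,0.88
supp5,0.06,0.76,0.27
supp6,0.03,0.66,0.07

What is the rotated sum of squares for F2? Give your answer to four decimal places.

1.4558

SS loadings for F2 = 0.22² + (-0.38)² + (-0.47)² + 0.17² + 0.76² + 0.66² = 0.0484 + 0.1444 + 0.2209 + 0.0289 + 0.5776 + 0.4356 = 1.4558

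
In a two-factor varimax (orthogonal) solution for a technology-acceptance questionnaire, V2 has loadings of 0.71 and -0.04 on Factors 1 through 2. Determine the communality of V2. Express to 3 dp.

h² = 0.71² + (-0.04)² = 0.5041 + 0.0016 = 0.5057

0.506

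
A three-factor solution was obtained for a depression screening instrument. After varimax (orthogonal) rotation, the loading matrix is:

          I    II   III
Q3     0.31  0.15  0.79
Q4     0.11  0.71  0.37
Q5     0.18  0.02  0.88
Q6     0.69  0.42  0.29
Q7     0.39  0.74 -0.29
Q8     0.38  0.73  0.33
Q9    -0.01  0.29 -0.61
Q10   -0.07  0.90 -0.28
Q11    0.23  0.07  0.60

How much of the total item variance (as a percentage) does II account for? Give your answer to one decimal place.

SS loadings for II = 0.15² + 0.71² + 0.02² + 0.42² + 0.74² + 0.73² + 0.29² + 0.90² + 0.07² = 2.6829
With 9 standardized items, total variance = 9. Proportion = 2.6829/9 = 0.2981 → 29.81%.

29.8%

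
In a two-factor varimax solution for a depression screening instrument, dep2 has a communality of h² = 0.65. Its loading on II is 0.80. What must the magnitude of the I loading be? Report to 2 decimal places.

0.10

Under orthogonal rotation h² = Σλ², so λ_I² = h² − (0.6400) = 0.65 − 0.6400 = 0.0100.
|λ| = √0.0100 = 0.1000.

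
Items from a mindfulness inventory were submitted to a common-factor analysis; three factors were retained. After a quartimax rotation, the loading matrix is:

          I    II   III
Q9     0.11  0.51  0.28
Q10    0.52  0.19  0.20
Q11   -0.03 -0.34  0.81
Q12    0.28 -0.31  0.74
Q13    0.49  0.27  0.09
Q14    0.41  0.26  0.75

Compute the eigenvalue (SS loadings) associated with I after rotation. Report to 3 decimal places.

SS loadings for I = 0.11² + 0.52² + (-0.03)² + 0.28² + 0.49² + 0.41² = 0.0121 + 0.2704 + 0.0009 + 0.0784 + 0.2401 + 0.1681 = 0.7700

0.770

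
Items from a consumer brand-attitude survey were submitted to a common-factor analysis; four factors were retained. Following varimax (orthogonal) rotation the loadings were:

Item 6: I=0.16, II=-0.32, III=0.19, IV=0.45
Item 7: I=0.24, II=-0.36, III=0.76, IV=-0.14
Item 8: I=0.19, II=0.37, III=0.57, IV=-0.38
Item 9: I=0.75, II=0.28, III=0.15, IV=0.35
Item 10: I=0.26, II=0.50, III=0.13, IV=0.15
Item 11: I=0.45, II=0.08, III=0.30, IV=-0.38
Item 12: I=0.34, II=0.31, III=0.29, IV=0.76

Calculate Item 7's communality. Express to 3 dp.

h² = 0.24² + (-0.36)² + 0.76² + (-0.14)² = 0.0576 + 0.1296 + 0.5776 + 0.0196 = 0.7844

0.784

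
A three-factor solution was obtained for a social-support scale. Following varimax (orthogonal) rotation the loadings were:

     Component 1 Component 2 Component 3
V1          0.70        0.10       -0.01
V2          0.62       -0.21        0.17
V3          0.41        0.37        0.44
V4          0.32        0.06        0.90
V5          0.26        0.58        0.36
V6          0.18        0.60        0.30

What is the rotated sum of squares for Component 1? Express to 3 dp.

1.245

SS loadings for Component 1 = 0.70² + 0.62² + 0.41² + 0.32² + 0.26² + 0.18² = 0.4900 + 0.3844 + 0.1681 + 0.1024 + 0.0676 + 0.0324 = 1.2449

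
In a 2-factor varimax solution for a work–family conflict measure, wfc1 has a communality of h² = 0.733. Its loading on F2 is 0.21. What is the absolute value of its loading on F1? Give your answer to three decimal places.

Under orthogonal rotation h² = Σλ², so λ_F1² = h² − (0.0441) = 0.733 − 0.0441 = 0.6889.
|λ| = √0.6889 = 0.8300.

0.830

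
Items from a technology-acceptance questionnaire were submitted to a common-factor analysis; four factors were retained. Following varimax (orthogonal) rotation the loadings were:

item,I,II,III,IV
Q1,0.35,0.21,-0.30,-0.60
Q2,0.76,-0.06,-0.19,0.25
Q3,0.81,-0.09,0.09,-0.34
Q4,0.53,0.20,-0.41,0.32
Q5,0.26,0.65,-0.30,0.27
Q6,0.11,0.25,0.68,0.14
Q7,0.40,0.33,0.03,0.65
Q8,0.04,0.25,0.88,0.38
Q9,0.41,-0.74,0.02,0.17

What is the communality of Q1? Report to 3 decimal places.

h² = 0.35² + 0.21² + (-0.30)² + (-0.60)² = 0.1225 + 0.0441 + 0.0900 + 0.3600 = 0.6166

0.617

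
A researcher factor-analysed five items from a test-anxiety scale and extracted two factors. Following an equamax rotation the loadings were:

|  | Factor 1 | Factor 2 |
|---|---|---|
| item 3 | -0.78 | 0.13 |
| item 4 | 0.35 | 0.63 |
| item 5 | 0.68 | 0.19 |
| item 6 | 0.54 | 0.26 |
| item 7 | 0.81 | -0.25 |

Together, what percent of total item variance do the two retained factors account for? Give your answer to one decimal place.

54.4%

Communalities: 0.6253, 0.5194, 0.4985, 0.3592, 0.7186; Σh² = 2.7210.
Total variance with 5 standardized items is 5, so the solution explains 2.7210/5 = 0.5442 = 54.42%.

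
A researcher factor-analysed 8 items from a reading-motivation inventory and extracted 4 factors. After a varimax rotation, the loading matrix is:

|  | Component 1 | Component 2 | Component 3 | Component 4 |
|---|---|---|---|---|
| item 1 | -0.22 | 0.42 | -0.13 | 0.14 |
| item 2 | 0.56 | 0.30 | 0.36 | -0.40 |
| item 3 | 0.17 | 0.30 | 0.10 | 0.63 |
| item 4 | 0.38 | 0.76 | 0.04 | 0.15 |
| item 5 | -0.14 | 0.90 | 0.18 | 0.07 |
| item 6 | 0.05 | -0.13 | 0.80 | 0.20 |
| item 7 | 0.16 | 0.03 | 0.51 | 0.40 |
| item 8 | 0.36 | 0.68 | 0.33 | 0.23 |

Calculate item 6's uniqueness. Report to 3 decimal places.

h² = 0.05² + (-0.13)² + 0.80² + 0.20² = 0.0025 + 0.0169 + 0.6400 + 0.0400 = 0.6994
Uniqueness u² = 1 − h² = 1 − 0.6994 = 0.3006

0.301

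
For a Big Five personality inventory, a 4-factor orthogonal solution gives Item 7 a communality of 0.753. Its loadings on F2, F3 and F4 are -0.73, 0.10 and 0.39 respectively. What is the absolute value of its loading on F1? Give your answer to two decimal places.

0.24

Under orthogonal rotation h² = Σλ², so λ_F1² = h² − (0.6950) = 0.753 − 0.6950 = 0.0580.
|λ| = √0.0580 = 0.2408.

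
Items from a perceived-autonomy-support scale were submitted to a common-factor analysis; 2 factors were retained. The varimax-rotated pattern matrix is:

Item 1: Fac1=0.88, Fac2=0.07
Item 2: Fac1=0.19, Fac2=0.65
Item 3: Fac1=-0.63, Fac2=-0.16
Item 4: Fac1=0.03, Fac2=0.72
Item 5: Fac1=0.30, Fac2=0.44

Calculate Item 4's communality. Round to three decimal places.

h² = 0.03² + 0.72² = 0.0009 + 0.5184 = 0.5193

0.519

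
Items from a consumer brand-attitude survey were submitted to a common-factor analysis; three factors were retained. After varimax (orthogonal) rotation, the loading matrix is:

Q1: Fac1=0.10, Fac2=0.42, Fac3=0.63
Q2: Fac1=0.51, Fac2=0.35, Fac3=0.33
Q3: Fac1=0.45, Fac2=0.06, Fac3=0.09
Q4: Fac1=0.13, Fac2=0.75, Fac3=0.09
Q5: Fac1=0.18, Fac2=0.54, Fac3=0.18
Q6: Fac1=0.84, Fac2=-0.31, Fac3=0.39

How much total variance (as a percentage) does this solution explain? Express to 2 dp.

53.11%

SS loadings by factor: 1.2275, 1.2527, 0.7065; total = 3.1867.
Total variance with 6 standardized items is 6, so the solution explains 3.1867/6 = 0.5311 = 53.11%.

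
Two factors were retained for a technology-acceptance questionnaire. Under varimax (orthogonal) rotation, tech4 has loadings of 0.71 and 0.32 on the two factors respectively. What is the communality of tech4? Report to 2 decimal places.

h² = 0.71² + 0.32² = 0.5041 + 0.1024 = 0.6065

0.61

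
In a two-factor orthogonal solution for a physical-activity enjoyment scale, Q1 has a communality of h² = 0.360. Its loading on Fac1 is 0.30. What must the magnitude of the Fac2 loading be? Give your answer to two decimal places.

0.52

Under orthogonal rotation h² = Σλ², so λ_Fac2² = h² − (0.0900) = 0.360 − 0.0900 = 0.2700.
|λ| = √0.2700 = 0.5196.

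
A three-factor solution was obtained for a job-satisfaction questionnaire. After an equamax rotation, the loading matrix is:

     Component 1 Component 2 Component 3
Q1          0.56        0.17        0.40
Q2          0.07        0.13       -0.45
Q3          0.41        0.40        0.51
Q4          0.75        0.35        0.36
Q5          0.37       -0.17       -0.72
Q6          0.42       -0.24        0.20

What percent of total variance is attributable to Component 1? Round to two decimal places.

SS loadings for Component 1 = 0.56² + 0.07² + 0.41² + 0.75² + 0.37² + 0.42² = 1.3624
With 6 standardized items, total variance = 6. Proportion = 1.3624/6 = 0.2271 → 22.71%.

22.71%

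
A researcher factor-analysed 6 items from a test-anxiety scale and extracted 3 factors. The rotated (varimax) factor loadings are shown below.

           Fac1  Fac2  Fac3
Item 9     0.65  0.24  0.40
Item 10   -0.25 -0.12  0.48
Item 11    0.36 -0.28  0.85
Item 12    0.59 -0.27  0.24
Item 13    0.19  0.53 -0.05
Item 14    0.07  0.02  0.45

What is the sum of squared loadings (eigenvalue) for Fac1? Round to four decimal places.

SS loadings for Fac1 = 0.65² + (-0.25)² + 0.36² + 0.59² + 0.19² + 0.07² = 0.4225 + 0.0625 + 0.1296 + 0.3481 + 0.0361 + 0.0049 = 1.0037

1.0037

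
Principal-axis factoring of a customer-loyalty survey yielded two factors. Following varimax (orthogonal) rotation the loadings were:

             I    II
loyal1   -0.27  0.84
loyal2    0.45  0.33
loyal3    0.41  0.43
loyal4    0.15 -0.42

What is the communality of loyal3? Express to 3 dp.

0.353

h² = 0.41² + 0.43² = 0.1681 + 0.1849 = 0.3530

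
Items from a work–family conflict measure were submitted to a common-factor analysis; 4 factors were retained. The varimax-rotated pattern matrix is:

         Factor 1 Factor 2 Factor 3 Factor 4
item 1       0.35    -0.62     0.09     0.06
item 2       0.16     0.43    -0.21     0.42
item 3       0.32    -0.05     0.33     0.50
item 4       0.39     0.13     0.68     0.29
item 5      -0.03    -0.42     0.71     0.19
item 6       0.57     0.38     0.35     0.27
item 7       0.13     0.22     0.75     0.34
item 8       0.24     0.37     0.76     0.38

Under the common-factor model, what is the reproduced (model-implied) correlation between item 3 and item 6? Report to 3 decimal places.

0.414

r̂ = Σ λ_i·λ_j across factors = (0.32)(0.57) + (-0.05)(0.38) + (0.33)(0.35) + (0.50)(0.27)
  = +0.1824 -0.0190 +0.1155 +0.1350 = 0.4139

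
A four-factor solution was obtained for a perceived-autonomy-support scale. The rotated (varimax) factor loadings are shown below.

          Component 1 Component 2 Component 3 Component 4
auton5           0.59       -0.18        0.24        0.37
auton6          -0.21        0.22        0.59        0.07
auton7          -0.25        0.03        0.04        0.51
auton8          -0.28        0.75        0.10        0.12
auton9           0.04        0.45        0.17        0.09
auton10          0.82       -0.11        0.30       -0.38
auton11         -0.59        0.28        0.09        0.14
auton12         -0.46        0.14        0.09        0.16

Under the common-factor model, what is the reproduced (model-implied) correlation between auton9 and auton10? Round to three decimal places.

0.000

r̂ = Σ λ_i·λ_j across factors = (0.04)(0.82) + (0.45)(-0.11) + (0.17)(0.30) + (0.09)(-0.38)
  = +0.0328 -0.0495 +0.0510 -0.0342 = 0.0001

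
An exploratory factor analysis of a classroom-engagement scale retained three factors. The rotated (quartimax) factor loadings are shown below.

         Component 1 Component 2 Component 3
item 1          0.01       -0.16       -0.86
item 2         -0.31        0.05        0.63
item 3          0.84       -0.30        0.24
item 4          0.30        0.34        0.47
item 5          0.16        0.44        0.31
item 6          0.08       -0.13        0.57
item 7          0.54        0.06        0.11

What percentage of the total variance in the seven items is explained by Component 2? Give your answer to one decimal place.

SS loadings for Component 2 = (-0.16)² + 0.05² + (-0.30)² + 0.34² + 0.44² + (-0.13)² + 0.06² = 0.4478
With 7 standardized items, total variance = 7. Proportion = 0.4478/7 = 0.0640 → 6.40%.

6.4%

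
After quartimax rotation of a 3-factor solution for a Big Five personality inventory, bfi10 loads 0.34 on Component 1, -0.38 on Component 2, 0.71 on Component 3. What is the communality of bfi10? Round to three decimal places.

0.764

h² = 0.34² + (-0.38)² + 0.71² = 0.1156 + 0.1444 + 0.5041 = 0.7641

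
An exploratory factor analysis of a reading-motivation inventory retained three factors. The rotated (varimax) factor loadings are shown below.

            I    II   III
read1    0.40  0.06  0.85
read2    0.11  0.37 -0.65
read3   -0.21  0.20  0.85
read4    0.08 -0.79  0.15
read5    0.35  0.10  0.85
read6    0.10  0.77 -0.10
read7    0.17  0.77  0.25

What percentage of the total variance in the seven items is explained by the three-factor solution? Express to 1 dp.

72.4%

Communalities: 0.8861, 0.5715, 0.8066, 0.6530, 0.8550, 0.6129, 0.6843; Σh² = 5.0694.
Total variance with 7 standardized items is 7, so the solution explains 5.0694/7 = 0.7242 = 72.42%.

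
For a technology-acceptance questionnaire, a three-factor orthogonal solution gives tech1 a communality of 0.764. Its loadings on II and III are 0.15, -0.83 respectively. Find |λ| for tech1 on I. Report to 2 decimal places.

0.23

Under orthogonal rotation h² = Σλ², so λ_I² = h² − (0.7114) = 0.764 − 0.7114 = 0.0526.
|λ| = √0.0526 = 0.2293.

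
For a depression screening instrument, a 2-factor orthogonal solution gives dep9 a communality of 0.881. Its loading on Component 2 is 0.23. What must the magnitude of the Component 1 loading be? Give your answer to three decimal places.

Under orthogonal rotation h² = Σλ², so λ_Component 1² = h² − (0.0529) = 0.881 − 0.0529 = 0.8281.
|λ| = √0.8281 = 0.9100.

0.910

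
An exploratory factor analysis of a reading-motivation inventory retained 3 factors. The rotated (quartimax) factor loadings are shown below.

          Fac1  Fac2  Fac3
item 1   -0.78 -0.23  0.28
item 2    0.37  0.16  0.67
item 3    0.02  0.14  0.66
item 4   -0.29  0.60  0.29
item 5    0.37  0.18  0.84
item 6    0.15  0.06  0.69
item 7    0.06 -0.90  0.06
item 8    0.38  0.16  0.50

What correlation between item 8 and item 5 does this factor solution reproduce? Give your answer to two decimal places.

r̂ = Σ λ_i·λ_j across factors = (0.38)(0.37) + (0.16)(0.18) + (0.50)(0.84)
  = +0.1406 +0.0288 +0.4200 = 0.5894

0.59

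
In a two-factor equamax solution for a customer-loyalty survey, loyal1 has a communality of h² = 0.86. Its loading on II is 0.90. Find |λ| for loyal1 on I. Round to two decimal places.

0.22

Under orthogonal rotation h² = Σλ², so λ_I² = h² − (0.8100) = 0.86 − 0.8100 = 0.0500.
|λ| = √0.0500 = 0.2236.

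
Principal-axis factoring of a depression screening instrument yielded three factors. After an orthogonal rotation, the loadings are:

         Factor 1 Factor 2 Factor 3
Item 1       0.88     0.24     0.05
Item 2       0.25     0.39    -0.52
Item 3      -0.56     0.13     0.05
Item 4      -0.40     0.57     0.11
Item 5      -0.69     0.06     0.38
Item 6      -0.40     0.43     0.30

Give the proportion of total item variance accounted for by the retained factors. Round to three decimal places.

SS loadings by factor: 1.9466, 0.7400, 0.5219; total = 3.2085.
Total variance with 6 standardized items is 6, so the solution explains 3.2085/6 = 0.5347.

0.535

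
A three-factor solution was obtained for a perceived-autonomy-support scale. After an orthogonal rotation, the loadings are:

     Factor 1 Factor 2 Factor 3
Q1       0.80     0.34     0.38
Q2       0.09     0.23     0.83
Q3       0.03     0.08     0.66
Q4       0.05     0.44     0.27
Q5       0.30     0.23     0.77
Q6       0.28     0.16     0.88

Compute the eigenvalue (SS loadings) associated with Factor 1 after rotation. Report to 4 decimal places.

0.8199

SS loadings for Factor 1 = 0.80² + 0.09² + 0.03² + 0.05² + 0.30² + 0.28² = 0.6400 + 0.0081 + 0.0009 + 0.0025 + 0.0900 + 0.0784 = 0.8199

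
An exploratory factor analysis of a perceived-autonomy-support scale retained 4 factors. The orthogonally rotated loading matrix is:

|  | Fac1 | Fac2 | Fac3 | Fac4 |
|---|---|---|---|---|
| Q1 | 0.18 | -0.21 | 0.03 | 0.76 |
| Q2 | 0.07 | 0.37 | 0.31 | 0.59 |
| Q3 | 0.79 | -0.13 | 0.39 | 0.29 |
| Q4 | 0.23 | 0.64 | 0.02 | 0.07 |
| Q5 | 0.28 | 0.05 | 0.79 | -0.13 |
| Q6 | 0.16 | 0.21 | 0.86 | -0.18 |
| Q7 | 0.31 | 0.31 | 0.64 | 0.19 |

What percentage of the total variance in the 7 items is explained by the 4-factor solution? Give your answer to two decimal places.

68.39%

Communalities: 0.6550, 0.5860, 0.8772, 0.4678, 0.7219, 0.8417, 0.6379; Σh² = 4.7875.
Total variance with 7 standardized items is 7, so the solution explains 4.7875/7 = 0.6839 = 68.39%.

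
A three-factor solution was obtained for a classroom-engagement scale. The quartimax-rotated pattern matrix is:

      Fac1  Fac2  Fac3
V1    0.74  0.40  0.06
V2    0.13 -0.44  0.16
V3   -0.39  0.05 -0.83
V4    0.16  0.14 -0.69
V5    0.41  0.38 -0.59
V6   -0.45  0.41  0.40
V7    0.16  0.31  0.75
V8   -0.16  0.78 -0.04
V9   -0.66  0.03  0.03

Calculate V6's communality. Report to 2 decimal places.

0.53

h² = (-0.45)² + 0.41² + 0.40² = 0.2025 + 0.1681 + 0.1600 = 0.5306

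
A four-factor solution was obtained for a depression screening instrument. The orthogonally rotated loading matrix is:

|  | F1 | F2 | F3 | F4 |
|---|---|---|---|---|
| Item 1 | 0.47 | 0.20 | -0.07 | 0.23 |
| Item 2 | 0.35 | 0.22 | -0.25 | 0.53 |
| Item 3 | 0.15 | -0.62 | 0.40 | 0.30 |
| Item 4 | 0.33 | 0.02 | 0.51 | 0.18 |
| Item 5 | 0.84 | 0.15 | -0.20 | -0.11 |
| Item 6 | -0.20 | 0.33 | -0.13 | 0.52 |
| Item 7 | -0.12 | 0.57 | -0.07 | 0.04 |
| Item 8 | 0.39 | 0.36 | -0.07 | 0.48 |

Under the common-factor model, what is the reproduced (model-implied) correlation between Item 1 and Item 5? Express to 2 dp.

r̂ = Σ λ_i·λ_j across factors = (0.47)(0.84) + (0.20)(0.15) + (-0.07)(-0.20) + (0.23)(-0.11)
  = +0.3948 +0.0300 +0.0140 -0.0253 = 0.4135

0.41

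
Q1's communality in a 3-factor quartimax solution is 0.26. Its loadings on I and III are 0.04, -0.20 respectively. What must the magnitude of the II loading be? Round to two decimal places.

0.47

Under orthogonal rotation h² = Σλ², so λ_II² = h² − (0.0416) = 0.26 − 0.0416 = 0.2184.
|λ| = √0.2184 = 0.4673.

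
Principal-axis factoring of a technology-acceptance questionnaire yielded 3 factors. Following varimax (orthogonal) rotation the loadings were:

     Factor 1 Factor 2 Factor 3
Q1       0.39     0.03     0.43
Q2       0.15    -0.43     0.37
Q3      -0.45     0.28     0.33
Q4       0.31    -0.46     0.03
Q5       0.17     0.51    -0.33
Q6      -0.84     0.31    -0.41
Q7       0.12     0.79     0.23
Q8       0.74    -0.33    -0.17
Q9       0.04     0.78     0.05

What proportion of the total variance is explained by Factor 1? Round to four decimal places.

SS loadings for Factor 1 = 0.39² + 0.15² + (-0.45)² + 0.31² + 0.17² + (-0.84)² + 0.12² + 0.74² + 0.04² = 1.7713
Proportion of variance = 1.7713 / 9 = 0.1968.

0.1968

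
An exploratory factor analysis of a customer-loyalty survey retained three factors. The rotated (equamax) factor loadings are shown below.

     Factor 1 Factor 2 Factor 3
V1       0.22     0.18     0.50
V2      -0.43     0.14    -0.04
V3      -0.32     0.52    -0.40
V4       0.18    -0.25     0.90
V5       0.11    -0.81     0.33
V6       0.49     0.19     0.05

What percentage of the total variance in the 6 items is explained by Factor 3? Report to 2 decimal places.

22.22%

SS loadings for Factor 3 = 0.50² + (-0.04)² + (-0.40)² + 0.90² + 0.33² + 0.05² = 1.3330
With 6 standardized items, total variance = 6. Proportion = 1.3330/6 = 0.2222 → 22.22%.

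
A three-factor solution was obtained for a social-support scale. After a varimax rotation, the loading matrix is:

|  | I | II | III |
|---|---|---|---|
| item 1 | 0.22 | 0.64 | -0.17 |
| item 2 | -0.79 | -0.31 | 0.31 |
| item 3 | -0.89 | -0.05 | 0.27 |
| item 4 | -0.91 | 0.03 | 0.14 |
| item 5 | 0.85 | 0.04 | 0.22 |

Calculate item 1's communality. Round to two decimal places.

h² = 0.22² + 0.64² + (-0.17)² = 0.0484 + 0.4096 + 0.0289 = 0.4869

0.49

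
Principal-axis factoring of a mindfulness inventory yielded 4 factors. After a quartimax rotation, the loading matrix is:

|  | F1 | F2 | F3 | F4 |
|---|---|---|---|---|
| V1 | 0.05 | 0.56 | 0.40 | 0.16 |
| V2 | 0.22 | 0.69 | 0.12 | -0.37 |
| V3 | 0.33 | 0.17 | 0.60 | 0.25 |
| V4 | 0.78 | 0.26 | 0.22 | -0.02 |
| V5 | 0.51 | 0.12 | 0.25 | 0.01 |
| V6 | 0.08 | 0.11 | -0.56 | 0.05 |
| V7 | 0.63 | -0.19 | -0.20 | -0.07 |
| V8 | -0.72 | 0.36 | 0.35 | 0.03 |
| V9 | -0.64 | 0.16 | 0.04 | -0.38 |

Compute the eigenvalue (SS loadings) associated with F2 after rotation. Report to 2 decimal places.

SS loadings for F2 = 0.56² + 0.69² + 0.17² + 0.26² + 0.12² + 0.11² + (-0.19)² + 0.36² + 0.16² = 0.3136 + 0.4761 + 0.0289 + 0.0676 + 0.0144 + 0.0121 + 0.0361 + 0.1296 + 0.0256 = 1.1040

1.10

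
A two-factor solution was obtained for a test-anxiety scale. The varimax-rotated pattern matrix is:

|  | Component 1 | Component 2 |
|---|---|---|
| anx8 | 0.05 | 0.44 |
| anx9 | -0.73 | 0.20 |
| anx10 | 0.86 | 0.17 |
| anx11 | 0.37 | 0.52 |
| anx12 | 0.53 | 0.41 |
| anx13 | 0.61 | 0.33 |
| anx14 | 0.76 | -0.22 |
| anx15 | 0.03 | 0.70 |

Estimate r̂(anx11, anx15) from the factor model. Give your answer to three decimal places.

0.375

r̂ = Σ λ_i·λ_j across factors = (0.37)(0.03) + (0.52)(0.70)
  = +0.0111 +0.3640 = 0.3751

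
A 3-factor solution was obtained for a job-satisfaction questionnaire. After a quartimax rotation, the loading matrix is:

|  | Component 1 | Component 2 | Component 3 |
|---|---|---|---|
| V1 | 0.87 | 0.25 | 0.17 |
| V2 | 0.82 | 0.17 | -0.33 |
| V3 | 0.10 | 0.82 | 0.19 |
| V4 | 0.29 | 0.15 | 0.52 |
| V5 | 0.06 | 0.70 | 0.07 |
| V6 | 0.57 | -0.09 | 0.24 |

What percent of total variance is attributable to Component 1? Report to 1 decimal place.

30.9%

SS loadings for Component 1 = 0.87² + 0.82² + 0.10² + 0.29² + 0.06² + 0.57² = 1.8519
With 6 standardized items, total variance = 6. Proportion = 1.8519/6 = 0.3086 → 30.86%.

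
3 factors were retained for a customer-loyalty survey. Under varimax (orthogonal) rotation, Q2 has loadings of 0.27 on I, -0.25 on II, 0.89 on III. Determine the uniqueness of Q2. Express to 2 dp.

h² = 0.27² + (-0.25)² + 0.89² = 0.0729 + 0.0625 + 0.7921 = 0.9275
Uniqueness u² = 1 − h² = 1 − 0.9275 = 0.0725

0.07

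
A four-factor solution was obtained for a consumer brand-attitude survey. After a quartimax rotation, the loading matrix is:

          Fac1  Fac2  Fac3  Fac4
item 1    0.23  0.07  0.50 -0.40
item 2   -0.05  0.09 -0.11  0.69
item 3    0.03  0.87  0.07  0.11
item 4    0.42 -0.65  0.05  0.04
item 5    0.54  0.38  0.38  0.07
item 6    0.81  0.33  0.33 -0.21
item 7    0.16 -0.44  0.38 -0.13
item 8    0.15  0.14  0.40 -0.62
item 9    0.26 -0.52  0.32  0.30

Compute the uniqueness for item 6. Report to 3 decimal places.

h² = 0.81² + 0.33² + 0.33² + (-0.21)² = 0.6561 + 0.1089 + 0.1089 + 0.0441 = 0.9180
Uniqueness u² = 1 − h² = 1 − 0.9180 = 0.0820

0.082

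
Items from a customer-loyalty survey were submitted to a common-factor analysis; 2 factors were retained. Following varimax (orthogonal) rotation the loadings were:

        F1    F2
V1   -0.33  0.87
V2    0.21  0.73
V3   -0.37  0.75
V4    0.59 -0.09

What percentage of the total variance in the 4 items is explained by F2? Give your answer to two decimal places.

SS loadings for F2 = 0.87² + 0.73² + 0.75² + (-0.09)² = 1.8604
With 4 standardized items, total variance = 4. Proportion = 1.8604/4 = 0.4651 → 46.51%.

46.51%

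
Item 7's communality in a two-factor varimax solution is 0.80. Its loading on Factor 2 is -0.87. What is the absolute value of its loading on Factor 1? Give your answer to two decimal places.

0.21

Under orthogonal rotation h² = Σλ², so λ_Factor 1² = h² − (0.7569) = 0.80 − 0.7569 = 0.0431.
|λ| = √0.0431 = 0.2076.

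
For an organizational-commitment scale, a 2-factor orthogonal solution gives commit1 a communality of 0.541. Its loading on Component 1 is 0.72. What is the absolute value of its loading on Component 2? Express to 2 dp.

Under orthogonal rotation h² = Σλ², so λ_Component 2² = h² − (0.5184) = 0.541 − 0.5184 = 0.0226.
|λ| = √0.0226 = 0.1503.

0.15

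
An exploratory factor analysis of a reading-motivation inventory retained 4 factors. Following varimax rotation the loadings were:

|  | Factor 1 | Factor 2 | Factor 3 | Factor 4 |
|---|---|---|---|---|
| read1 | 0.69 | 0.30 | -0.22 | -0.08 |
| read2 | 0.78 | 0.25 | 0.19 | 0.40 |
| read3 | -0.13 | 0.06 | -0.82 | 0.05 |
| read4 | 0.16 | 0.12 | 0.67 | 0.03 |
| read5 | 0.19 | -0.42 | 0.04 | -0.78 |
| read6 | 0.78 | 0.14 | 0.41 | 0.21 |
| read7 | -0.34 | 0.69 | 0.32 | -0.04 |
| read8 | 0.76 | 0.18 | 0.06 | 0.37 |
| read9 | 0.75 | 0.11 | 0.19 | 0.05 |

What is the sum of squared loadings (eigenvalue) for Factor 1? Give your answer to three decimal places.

SS loadings for Factor 1 = 0.69² + 0.78² + (-0.13)² + 0.16² + 0.19² + 0.78² + (-0.34)² + 0.76² + 0.75² = 0.4761 + 0.6084 + 0.0169 + 0.0256 + 0.0361 + 0.6084 + 0.1156 + 0.5776 + 0.5625 = 3.0272

3.027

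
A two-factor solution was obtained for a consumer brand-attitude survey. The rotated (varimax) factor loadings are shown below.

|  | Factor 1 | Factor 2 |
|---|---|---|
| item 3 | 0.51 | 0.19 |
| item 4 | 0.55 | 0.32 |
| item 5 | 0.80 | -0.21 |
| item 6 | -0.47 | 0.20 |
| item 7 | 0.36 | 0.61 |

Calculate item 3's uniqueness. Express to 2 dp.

h² = 0.51² + 0.19² = 0.2601 + 0.0361 = 0.2962
Uniqueness u² = 1 − h² = 1 − 0.2962 = 0.7038

0.70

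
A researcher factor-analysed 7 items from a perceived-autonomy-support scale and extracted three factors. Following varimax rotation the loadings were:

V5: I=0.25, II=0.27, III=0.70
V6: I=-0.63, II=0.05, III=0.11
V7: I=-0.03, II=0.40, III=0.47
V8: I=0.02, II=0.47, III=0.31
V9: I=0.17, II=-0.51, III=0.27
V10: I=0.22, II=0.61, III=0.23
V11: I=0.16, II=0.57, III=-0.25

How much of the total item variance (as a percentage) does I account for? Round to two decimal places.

8.05%

SS loadings for I = 0.25² + (-0.63)² + (-0.03)² + 0.02² + 0.17² + 0.22² + 0.16² = 0.5636
With 7 standardized items, total variance = 7. Proportion = 0.5636/7 = 0.0805 → 8.05%.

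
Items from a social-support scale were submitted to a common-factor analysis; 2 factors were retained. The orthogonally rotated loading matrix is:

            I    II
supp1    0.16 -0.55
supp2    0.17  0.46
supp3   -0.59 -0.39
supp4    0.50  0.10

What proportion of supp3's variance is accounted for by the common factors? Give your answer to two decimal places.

0.50

h² = (-0.59)² + (-0.39)² = 0.3481 + 0.1521 = 0.5002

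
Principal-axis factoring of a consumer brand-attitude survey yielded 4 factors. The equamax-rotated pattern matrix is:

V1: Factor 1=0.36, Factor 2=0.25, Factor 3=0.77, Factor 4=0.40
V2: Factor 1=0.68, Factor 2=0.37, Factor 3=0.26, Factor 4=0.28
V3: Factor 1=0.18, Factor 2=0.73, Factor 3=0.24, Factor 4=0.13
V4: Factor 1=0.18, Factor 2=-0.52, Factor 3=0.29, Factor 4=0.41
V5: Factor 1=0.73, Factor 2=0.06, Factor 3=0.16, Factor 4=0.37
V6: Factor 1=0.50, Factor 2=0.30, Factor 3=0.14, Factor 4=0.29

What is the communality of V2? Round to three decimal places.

0.745

h² = 0.68² + 0.37² + 0.26² + 0.28² = 0.4624 + 0.1369 + 0.0676 + 0.0784 = 0.7453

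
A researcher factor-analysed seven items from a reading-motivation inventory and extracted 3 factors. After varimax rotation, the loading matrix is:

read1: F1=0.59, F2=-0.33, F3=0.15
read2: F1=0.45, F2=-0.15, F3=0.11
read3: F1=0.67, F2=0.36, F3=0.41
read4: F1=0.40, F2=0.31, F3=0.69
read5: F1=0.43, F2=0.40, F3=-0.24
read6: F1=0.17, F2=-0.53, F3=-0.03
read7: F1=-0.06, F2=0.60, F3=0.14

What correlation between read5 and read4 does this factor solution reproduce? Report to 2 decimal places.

r̂ = Σ λ_i·λ_j across factors = (0.43)(0.40) + (0.40)(0.31) + (-0.24)(0.69)
  = +0.1720 +0.1240 -0.1656 = 0.1304

0.13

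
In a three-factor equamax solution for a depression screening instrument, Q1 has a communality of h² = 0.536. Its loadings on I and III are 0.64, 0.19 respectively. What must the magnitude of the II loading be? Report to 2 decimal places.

0.30

Under orthogonal rotation h² = Σλ², so λ_II² = h² − (0.4457) = 0.536 − 0.4457 = 0.0903.
|λ| = √0.0903 = 0.3005.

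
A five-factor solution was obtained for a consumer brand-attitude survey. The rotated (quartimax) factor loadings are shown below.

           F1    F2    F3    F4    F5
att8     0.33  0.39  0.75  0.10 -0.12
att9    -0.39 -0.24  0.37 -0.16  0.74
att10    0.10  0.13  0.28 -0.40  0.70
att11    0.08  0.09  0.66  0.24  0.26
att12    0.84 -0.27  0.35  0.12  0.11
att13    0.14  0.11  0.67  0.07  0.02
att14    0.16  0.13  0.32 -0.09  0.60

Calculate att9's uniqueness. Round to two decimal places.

h² = (-0.39)² + (-0.24)² + 0.37² + (-0.16)² + 0.74² = 0.1521 + 0.0576 + 0.1369 + 0.0256 + 0.5476 = 0.9198
Uniqueness u² = 1 − h² = 1 − 0.9198 = 0.0802

0.08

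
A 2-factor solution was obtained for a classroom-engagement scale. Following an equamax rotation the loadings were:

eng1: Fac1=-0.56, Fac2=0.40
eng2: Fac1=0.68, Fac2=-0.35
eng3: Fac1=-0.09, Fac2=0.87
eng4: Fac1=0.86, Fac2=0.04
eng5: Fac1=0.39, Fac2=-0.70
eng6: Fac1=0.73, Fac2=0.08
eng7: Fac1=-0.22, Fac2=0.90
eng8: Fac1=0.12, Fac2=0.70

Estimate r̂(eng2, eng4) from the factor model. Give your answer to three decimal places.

0.571

r̂ = Σ λ_i·λ_j across factors = (0.68)(0.86) + (-0.35)(0.04)
  = +0.5848 -0.0140 = 0.5708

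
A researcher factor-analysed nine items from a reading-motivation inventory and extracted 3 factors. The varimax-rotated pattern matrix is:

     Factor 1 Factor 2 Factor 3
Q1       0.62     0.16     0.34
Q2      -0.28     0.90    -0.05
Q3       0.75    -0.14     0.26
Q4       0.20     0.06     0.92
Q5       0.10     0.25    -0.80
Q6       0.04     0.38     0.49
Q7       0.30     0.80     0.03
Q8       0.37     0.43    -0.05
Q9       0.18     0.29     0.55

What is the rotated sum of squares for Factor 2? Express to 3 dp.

SS loadings for Factor 2 = 0.16² + 0.90² + (-0.14)² + 0.06² + 0.25² + 0.38² + 0.80² + 0.43² + 0.29² = 0.0256 + 0.8100 + 0.0196 + 0.0036 + 0.0625 + 0.1444 + 0.6400 + 0.1849 + 0.0841 = 1.9747

1.975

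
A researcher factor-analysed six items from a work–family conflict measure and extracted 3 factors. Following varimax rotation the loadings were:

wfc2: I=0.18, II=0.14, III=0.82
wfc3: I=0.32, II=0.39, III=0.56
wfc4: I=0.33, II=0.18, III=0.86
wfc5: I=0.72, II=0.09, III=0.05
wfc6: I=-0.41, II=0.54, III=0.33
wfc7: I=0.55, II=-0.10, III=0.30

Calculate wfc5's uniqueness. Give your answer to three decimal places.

0.471

h² = 0.72² + 0.09² + 0.05² = 0.5184 + 0.0081 + 0.0025 = 0.5290
Uniqueness u² = 1 − h² = 1 − 0.5290 = 0.4710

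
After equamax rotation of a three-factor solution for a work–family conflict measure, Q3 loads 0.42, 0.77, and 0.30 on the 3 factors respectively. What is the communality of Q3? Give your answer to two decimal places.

h² = 0.42² + 0.77² + 0.30² = 0.1764 + 0.5929 + 0.0900 = 0.8593

0.86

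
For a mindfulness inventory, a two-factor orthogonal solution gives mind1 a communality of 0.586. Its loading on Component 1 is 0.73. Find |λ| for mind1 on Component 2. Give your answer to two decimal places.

Under orthogonal rotation h² = Σλ², so λ_Component 2² = h² − (0.5329) = 0.586 − 0.5329 = 0.0531.
|λ| = √0.0531 = 0.2304.

0.23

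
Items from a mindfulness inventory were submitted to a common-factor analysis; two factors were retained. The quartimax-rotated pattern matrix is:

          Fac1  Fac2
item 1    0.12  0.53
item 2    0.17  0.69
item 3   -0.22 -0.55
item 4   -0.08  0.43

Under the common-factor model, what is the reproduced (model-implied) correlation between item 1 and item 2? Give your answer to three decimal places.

0.386

r̂ = Σ λ_i·λ_j across factors = (0.12)(0.17) + (0.53)(0.69)
  = +0.0204 +0.3657 = 0.3861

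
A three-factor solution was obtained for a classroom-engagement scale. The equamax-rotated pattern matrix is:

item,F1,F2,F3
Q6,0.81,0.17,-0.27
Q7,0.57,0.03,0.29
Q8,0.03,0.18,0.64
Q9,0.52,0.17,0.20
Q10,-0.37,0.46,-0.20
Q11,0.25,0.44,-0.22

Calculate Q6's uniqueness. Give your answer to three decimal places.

0.242

h² = 0.81² + 0.17² + (-0.27)² = 0.6561 + 0.0289 + 0.0729 = 0.7579
Uniqueness u² = 1 − h² = 1 − 0.7579 = 0.2421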